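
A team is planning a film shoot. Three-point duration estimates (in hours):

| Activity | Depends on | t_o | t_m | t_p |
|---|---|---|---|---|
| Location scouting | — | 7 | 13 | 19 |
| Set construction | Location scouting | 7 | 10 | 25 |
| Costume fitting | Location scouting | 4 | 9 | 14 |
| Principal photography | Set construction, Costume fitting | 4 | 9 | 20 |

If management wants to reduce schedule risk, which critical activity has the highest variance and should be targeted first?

Set construction

te_Location scouting = (7 + 4·13 + 19)/6 = 78/6 = 13; σ²_Location scouting = ((19−7)/6)² = 4.000
te_Set construction = (7 + 4·10 + 25)/6 = 72/6 = 12; σ²_Set construction = ((25−7)/6)² = 9.000
te_Costume fitting = (4 + 4·9 + 14)/6 = 54/6 = 9; σ²_Costume fitting = ((14−4)/6)² = 2.778
te_Principal photography = (4 + 4·9 + 20)/6 = 60/6 = 10; σ²_Principal photography = ((20−4)/6)² = 7.111

Forward pass:
ES_Location scouting = 0; EF_Location scouting = 13
ES_Set construction = 13; EF_Set construction = 13+12 = 25
ES_Costume fitting = 13; EF_Costume fitting = 13+9 = 22
ES_Principal photography = max(EF_Set construction=25, EF_Costume fitting=22) = 25; EF_Principal photography = 25+10 = 35
Expected project duration μ = 35 hours. Critical path: Location scouting → Set construction → Principal photography.

Variances on critical path: σ²_Location scouting=4.000, σ²_Set construction=9.000, σ²_Principal photography=7.111.
Largest is σ²_Set construction = 9.000.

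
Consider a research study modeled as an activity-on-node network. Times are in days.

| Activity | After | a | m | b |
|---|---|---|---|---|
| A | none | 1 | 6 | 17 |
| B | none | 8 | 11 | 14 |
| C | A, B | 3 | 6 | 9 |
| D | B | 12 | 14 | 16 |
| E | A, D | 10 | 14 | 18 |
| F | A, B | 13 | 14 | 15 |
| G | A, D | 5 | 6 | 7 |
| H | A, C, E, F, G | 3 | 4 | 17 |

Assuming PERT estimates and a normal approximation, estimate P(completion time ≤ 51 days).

te_A = (1 + 4·6 + 17)/6 = 42/6 = 7; σ²_A = ((17−1)/6)² = 7.111
te_B = (8 + 4·11 + 14)/6 = 66/6 = 11; σ²_B = ((14−8)/6)² = 1.000
te_C = (3 + 4·6 + 9)/6 = 36/6 = 6; σ²_C = ((9−3)/6)² = 1.000
te_D = (12 + 4·14 + 16)/6 = 84/6 = 14; σ²_D = ((16−12)/6)² = 0.444
te_E = (10 + 4·14 + 18)/6 = 84/6 = 14; σ²_E = ((18−10)/6)² = 1.778
te_F = (13 + 4·14 + 15)/6 = 84/6 = 14; σ²_F = ((15−13)/6)² = 0.111
te_G = (5 + 4·6 + 7)/6 = 36/6 = 6; σ²_G = ((7−5)/6)² = 0.111
te_H = (3 + 4·4 + 17)/6 = 36/6 = 6; σ²_H = ((17−3)/6)² = 5.444

Forward pass:
ES_A = 0; EF_A = 7
ES_B = 0; EF_B = 11
ES_C = max(EF_A=7, EF_B=11) = 11; EF_C = 11+6 = 17
ES_D = 11; EF_D = 11+14 = 25
ES_E = max(EF_A=7, EF_D=25) = 25; EF_E = 25+14 = 39
ES_F = max(EF_A=7, EF_B=11) = 11; EF_F = 11+14 = 25
ES_G = max(EF_A=7, EF_D=25) = 25; EF_G = 25+6 = 31
ES_H = max(EF_A=7, EF_C=17, EF_E=39, EF_F=25, EF_G=31) = 39; EF_H = 39+6 = 45
Expected project duration μ = 45 days. Critical path: B → D → E → H.

Variance along critical path = 1.000 + 0.444 + 1.778 + 5.444 = 8.667; σ = √8.667 = 2.944 days.
Z = (51 − 45) / 2.944 = 2.038
P(T ≤ 51) = Φ(2.038) ≈ 0.979

0.979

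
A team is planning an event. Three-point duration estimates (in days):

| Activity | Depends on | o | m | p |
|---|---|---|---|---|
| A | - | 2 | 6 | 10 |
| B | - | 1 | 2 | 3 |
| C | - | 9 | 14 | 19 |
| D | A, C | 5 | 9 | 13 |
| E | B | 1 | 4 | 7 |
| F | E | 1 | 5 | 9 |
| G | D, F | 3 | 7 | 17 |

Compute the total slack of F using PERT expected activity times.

12 days

te_A = (2 + 4·6 + 10)/6 = 36/6 = 6
te_B = (1 + 4·2 + 3)/6 = 12/6 = 2
te_C = (9 + 4·14 + 19)/6 = 84/6 = 14
te_D = (5 + 4·9 + 13)/6 = 54/6 = 9
te_E = (1 + 4·4 + 7)/6 = 24/6 = 4
te_F = (1 + 4·5 + 9)/6 = 30/6 = 5
te_G = (3 + 4·7 + 17)/6 = 48/6 = 8

Forward pass:
ES_A = 0; EF_A = 6
ES_B = 0; EF_B = 2
ES_C = 0; EF_C = 14
ES_D = max(EF_A=6, EF_C=14) = 14; EF_D = 14+9 = 23
ES_E = 2; EF_E = 2+4 = 6
ES_F = 6; EF_F = 6+5 = 11
ES_G = max(EF_D=23, EF_F=11) = 23; EF_G = 23+8 = 31
Expected project duration μ = 31 days. Critical path: C → D → G.

Backward pass:
LF_G = 31; LS_G = 31−8 = 23
LF_F = LS_G = 23; LS_F = 23−5 = 18
LF_E = LS_F = 18; LS_E = 18−4 = 14
LF_D = LS_G = 23; LS_D = 23−9 = 14
LF_C = LS_D = 14; LS_C = 14−14 = 0
LF_B = LS_E = 14; LS_B = 14−2 = 12
LF_A = LS_D = 14; LS_A = 14−6 = 8
Slack_F = LS_F − ES_F = 18 − 6 = 12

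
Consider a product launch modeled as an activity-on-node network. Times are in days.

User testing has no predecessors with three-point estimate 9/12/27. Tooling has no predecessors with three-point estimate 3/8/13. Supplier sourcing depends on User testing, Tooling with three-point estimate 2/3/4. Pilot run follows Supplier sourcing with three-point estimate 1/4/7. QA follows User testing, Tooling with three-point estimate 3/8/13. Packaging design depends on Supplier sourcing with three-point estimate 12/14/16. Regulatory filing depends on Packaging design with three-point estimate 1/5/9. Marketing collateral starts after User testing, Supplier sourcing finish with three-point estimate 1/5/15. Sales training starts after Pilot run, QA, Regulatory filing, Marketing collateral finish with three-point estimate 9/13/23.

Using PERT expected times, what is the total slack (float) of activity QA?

te_User testing = (9 + 4·12 + 27)/6 = 84/6 = 14
te_Tooling = (3 + 4·8 + 13)/6 = 48/6 = 8
te_Supplier sourcing = (2 + 4·3 + 4)/6 = 18/6 = 3
te_Pilot run = (1 + 4·4 + 7)/6 = 24/6 = 4
te_QA = (3 + 4·8 + 13)/6 = 48/6 = 8
te_Packaging design = (12 + 4·14 + 16)/6 = 84/6 = 14
te_Regulatory filing = (1 + 4·5 + 9)/6 = 30/6 = 5
te_Marketing collateral = (1 + 4·5 + 15)/6 = 36/6 = 6
te_Sales training = (9 + 4·13 + 23)/6 = 84/6 = 14

Forward pass:
ES_User testing = 0; EF_User testing = 14
ES_Tooling = 0; EF_Tooling = 8
ES_Supplier sourcing = max(EF_User testing=14, EF_Tooling=8) = 14; EF_Supplier sourcing = 14+3 = 17
ES_Pilot run = 17; EF_Pilot run = 17+4 = 21
ES_QA = max(EF_User testing=14, EF_Tooling=8) = 14; EF_QA = 14+8 = 22
ES_Packaging design = 17; EF_Packaging design = 17+14 = 31
ES_Regulatory filing = 31; EF_Regulatory filing = 31+5 = 36
ES_Marketing collateral = max(EF_User testing=14, EF_Supplier sourcing=17) = 17; EF_Marketing collateral = 17+6 = 23
ES_Sales training = max(EF_Pilot run=21, EF_QA=22, EF_Regulatory filing=36, EF_Marketing collateral=23) = 36; EF_Sales training = 36+14 = 50
Expected project duration μ = 50 days. Critical path: User testing → Supplier sourcing → Packaging design → Regulatory filing → Sales training.

Backward pass:
LF_Sales training = 50; LS_Sales training = 50−14 = 36
LF_Marketing collateral = LS_Sales training = 36; LS_Marketing collateral = 36−6 = 30
LF_Regulatory filing = LS_Sales training = 36; LS_Regulatory filing = 36−5 = 31
LF_Packaging design = LS_Regulatory filing = 31; LS_Packaging design = 31−14 = 17
LF_QA = LS_Sales training = 36; LS_QA = 36−8 = 28
LF_Pilot run = LS_Sales training = 36; LS_Pilot run = 36−4 = 32
LF_Supplier sourcing = min(LS_Pilot run=32, LS_Packaging design=17, LS_Marketing collateral=30) = 17; LS_Supplier sourcing = 17−3 = 14
LF_Tooling = min(LS_Supplier sourcing=14, LS_QA=28) = 14; LS_Tooling = 14−8 = 6
LF_User testing = min(LS_Supplier sourcing=14, LS_QA=28, LS_Marketing collateral=30) = 14; LS_User testing = 14−14 = 0
Slack_QA = LS_QA − ES_QA = 28 − 14 = 14

14 days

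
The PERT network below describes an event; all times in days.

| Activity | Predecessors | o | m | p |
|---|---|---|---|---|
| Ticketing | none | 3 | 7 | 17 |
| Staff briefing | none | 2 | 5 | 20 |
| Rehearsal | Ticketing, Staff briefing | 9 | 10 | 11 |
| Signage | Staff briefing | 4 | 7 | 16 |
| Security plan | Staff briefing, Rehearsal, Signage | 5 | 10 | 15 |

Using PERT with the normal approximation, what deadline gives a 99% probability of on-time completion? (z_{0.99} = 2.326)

34.7 days

te_Ticketing = (3 + 4·7 + 17)/6 = 48/6 = 8; σ²_Ticketing = ((17−3)/6)² = 5.444
te_Staff briefing = (2 + 4·5 + 20)/6 = 42/6 = 7; σ²_Staff briefing = ((20−2)/6)² = 9.000
te_Rehearsal = (9 + 4·10 + 11)/6 = 60/6 = 10; σ²_Rehearsal = ((11−9)/6)² = 0.111
te_Signage = (4 + 4·7 + 16)/6 = 48/6 = 8; σ²_Signage = ((16−4)/6)² = 4.000
te_Security plan = (5 + 4·10 + 15)/6 = 60/6 = 10; σ²_Security plan = ((15−5)/6)² = 2.778

Forward pass:
ES_Ticketing = 0; EF_Ticketing = 8
ES_Staff briefing = 0; EF_Staff briefing = 7
ES_Rehearsal = max(EF_Ticketing=8, EF_Staff briefing=7) = 8; EF_Rehearsal = 8+10 = 18
ES_Signage = 7; EF_Signage = 7+8 = 15
ES_Security plan = max(EF_Staff briefing=7, EF_Rehearsal=18, EF_Signage=15) = 18; EF_Security plan = 18+10 = 28
Expected project duration μ = 28 days. Critical path: Ticketing → Rehearsal → Security plan.

Variance along critical path = 5.444 + 0.111 + 2.778 = 8.333; σ = 2.887 days.
D = μ + z·σ = 28 + 2.326·2.887 = 34.7 days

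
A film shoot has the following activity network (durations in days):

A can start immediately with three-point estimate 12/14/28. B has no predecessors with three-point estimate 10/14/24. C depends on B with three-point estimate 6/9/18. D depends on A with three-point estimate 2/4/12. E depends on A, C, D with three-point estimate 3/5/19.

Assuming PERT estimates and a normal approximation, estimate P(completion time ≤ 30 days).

te_A = (12 + 4·14 + 28)/6 = 96/6 = 16; σ²_A = ((28−12)/6)² = 7.111
te_B = (10 + 4·14 + 24)/6 = 90/6 = 15; σ²_B = ((24−10)/6)² = 5.444
te_C = (6 + 4·9 + 18)/6 = 60/6 = 10; σ²_C = ((18−6)/6)² = 4.000
te_D = (2 + 4·4 + 12)/6 = 30/6 = 5; σ²_D = ((12−2)/6)² = 2.778
te_E = (3 + 4·5 + 19)/6 = 42/6 = 7; σ²_E = ((19−3)/6)² = 7.111

Forward pass:
ES_A = 0; EF_A = 16
ES_B = 0; EF_B = 15
ES_C = 15; EF_C = 15+10 = 25
ES_D = 16; EF_D = 16+5 = 21
ES_E = max(EF_A=16, EF_C=25, EF_D=21) = 25; EF_E = 25+7 = 32
Expected project duration μ = 32 days. Critical path: B → C → E.

Variance along critical path = 5.444 + 4.000 + 7.111 = 16.556; σ = √16.556 = 4.069 days.
Z = (30 − 32) / 4.069 = -0.492
P(T ≤ 30) = Φ(-0.492) ≈ 0.312

0.312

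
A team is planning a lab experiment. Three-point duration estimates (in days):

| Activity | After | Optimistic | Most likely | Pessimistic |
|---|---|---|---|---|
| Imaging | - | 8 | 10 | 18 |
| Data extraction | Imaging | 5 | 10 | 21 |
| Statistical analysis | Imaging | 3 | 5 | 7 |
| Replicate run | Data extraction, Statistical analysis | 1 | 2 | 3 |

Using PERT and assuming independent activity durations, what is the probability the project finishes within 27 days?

0.829

te_Imaging = (8 + 4·10 + 18)/6 = 66/6 = 11; σ²_Imaging = ((18−8)/6)² = 2.778
te_Data extraction = (5 + 4·10 + 21)/6 = 66/6 = 11; σ²_Data extraction = ((21−5)/6)² = 7.111
te_Statistical analysis = (3 + 4·5 + 7)/6 = 30/6 = 5; σ²_Statistical analysis = ((7−3)/6)² = 0.444
te_Replicate run = (1 + 4·2 + 3)/6 = 12/6 = 2; σ²_Replicate run = ((3−1)/6)² = 0.111

Forward pass:
ES_Imaging = 0; EF_Imaging = 11
ES_Data extraction = 11; EF_Data extraction = 11+11 = 22
ES_Statistical analysis = 11; EF_Statistical analysis = 11+5 = 16
ES_Replicate run = max(EF_Data extraction=22, EF_Statistical analysis=16) = 22; EF_Replicate run = 22+2 = 24
Expected project duration μ = 24 days. Critical path: Imaging → Data extraction → Replicate run.

Variance along critical path = 2.778 + 7.111 + 0.111 = 10.000; σ = √10.000 = 3.162 days.
Z = (27 − 24) / 3.162 = 0.949
P(T ≤ 27) = Φ(0.949) ≈ 0.829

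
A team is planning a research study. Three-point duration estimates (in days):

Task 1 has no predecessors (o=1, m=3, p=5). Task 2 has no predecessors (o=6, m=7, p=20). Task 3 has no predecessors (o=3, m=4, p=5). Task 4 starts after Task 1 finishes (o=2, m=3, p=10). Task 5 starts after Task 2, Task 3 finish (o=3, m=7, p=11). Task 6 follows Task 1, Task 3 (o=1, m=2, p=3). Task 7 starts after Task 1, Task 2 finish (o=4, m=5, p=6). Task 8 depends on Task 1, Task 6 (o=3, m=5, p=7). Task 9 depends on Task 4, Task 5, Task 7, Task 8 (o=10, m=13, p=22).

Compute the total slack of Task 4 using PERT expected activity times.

te_Task 1 = (1 + 4·3 + 5)/6 = 18/6 = 3
te_Task 2 = (6 + 4·7 + 20)/6 = 54/6 = 9
te_Task 3 = (3 + 4·4 + 5)/6 = 24/6 = 4
te_Task 4 = (2 + 4·3 + 10)/6 = 24/6 = 4
te_Task 5 = (3 + 4·7 + 11)/6 = 42/6 = 7
te_Task 6 = (1 + 4·2 + 3)/6 = 12/6 = 2
te_Task 7 = (4 + 4·5 + 6)/6 = 30/6 = 5
te_Task 8 = (3 + 4·5 + 7)/6 = 30/6 = 5
te_Task 9 = (10 + 4·13 + 22)/6 = 84/6 = 14

Forward pass:
ES_Task 1 = 0; EF_Task 1 = 3
ES_Task 2 = 0; EF_Task 2 = 9
ES_Task 3 = 0; EF_Task 3 = 4
ES_Task 4 = 3; EF_Task 4 = 3+4 = 7
ES_Task 5 = max(EF_Task 2=9, EF_Task 3=4) = 9; EF_Task 5 = 9+7 = 16
ES_Task 6 = max(EF_Task 1=3, EF_Task 3=4) = 4; EF_Task 6 = 4+2 = 6
ES_Task 7 = max(EF_Task 1=3, EF_Task 2=9) = 9; EF_Task 7 = 9+5 = 14
ES_Task 8 = max(EF_Task 1=3, EF_Task 6=6) = 6; EF_Task 8 = 6+5 = 11
ES_Task 9 = max(EF_Task 4=7, EF_Task 5=16, EF_Task 7=14, EF_Task 8=11) = 16; EF_Task 9 = 16+14 = 30
Expected project duration μ = 30 days. Critical path: Task 2 → Task 5 → Task 9.

Backward pass:
LF_Task 9 = 30; LS_Task 9 = 30−14 = 16
LF_Task 8 = LS_Task 9 = 16; LS_Task 8 = 16−5 = 11
LF_Task 7 = LS_Task 9 = 16; LS_Task 7 = 16−5 = 11
LF_Task 6 = LS_Task 8 = 11; LS_Task 6 = 11−2 = 9
LF_Task 5 = LS_Task 9 = 16; LS_Task 5 = 16−7 = 9
LF_Task 4 = LS_Task 9 = 16; LS_Task 4 = 16−4 = 12
LF_Task 3 = min(LS_Task 5=9, LS_Task 6=9) = 9; LS_Task 3 = 9−4 = 5
LF_Task 2 = min(LS_Task 5=9, LS_Task 7=11) = 9; LS_Task 2 = 9−9 = 0
LF_Task 1 = min(LS_Task 4=12, LS_Task 6=9, LS_Task 7=11, LS_Task 8=11) = 9; LS_Task 1 = 9−3 = 6
Slack_Task 4 = LS_Task 4 − ES_Task 4 = 12 − 3 = 9

9 days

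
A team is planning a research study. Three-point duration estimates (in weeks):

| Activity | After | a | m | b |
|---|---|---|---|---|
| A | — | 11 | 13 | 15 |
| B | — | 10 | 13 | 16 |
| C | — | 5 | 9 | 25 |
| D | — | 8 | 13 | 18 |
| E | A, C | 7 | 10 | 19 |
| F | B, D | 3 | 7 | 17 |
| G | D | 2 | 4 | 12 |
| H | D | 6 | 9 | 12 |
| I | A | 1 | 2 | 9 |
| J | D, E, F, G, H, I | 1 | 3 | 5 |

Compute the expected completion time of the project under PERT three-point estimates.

27 weeks

te_A = (11 + 4·13 + 15)/6 = 78/6 = 13
te_B = (10 + 4·13 + 16)/6 = 78/6 = 13
te_C = (5 + 4·9 + 25)/6 = 66/6 = 11
te_D = (8 + 4·13 + 18)/6 = 78/6 = 13
te_E = (7 + 4·10 + 19)/6 = 66/6 = 11
te_F = (3 + 4·7 + 17)/6 = 48/6 = 8
te_G = (2 + 4·4 + 12)/6 = 30/6 = 5
te_H = (6 + 4·9 + 12)/6 = 54/6 = 9
te_I = (1 + 4·2 + 9)/6 = 18/6 = 3
te_J = (1 + 4·3 + 5)/6 = 18/6 = 3

Forward pass:
ES_A = 0; EF_A = 13
ES_B = 0; EF_B = 13
ES_C = 0; EF_C = 11
ES_D = 0; EF_D = 13
ES_E = max(EF_A=13, EF_C=11) = 13; EF_E = 13+11 = 24
ES_F = max(EF_B=13, EF_D=13) = 13; EF_F = 13+8 = 21
ES_G = 13; EF_G = 13+5 = 18
ES_H = 13; EF_H = 13+9 = 22
ES_I = 13; EF_I = 13+3 = 16
ES_J = max(EF_D=13, EF_E=24, EF_F=21, EF_G=18, EF_H=22, EF_I=16) = 24; EF_J = 24+3 = 27
Expected project duration μ = 27 weeks. Critical path: A → E → J.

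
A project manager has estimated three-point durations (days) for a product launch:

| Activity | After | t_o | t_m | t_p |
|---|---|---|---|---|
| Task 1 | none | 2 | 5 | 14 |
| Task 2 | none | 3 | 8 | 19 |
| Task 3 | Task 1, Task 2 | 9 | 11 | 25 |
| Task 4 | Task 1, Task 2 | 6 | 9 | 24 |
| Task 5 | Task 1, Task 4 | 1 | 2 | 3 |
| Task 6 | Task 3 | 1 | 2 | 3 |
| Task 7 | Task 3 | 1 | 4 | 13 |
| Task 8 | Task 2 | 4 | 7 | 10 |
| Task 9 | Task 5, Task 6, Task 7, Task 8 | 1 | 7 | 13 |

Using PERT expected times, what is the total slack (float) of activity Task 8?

te_Task 1 = (2 + 4·5 + 14)/6 = 36/6 = 6
te_Task 2 = (3 + 4·8 + 19)/6 = 54/6 = 9
te_Task 3 = (9 + 4·11 + 25)/6 = 78/6 = 13
te_Task 4 = (6 + 4·9 + 24)/6 = 66/6 = 11
te_Task 5 = (1 + 4·2 + 3)/6 = 12/6 = 2
te_Task 6 = (1 + 4·2 + 3)/6 = 12/6 = 2
te_Task 7 = (1 + 4·4 + 13)/6 = 30/6 = 5
te_Task 8 = (4 + 4·7 + 10)/6 = 42/6 = 7
te_Task 9 = (1 + 4·7 + 13)/6 = 42/6 = 7

Forward pass:
ES_Task 1 = 0; EF_Task 1 = 6
ES_Task 2 = 0; EF_Task 2 = 9
ES_Task 3 = max(EF_Task 1=6, EF_Task 2=9) = 9; EF_Task 3 = 9+13 = 22
ES_Task 4 = max(EF_Task 1=6, EF_Task 2=9) = 9; EF_Task 4 = 9+11 = 20
ES_Task 5 = max(EF_Task 1=6, EF_Task 4=20) = 20; EF_Task 5 = 20+2 = 22
ES_Task 6 = 22; EF_Task 6 = 22+2 = 24
ES_Task 7 = 22; EF_Task 7 = 22+5 = 27
ES_Task 8 = 9; EF_Task 8 = 9+7 = 16
ES_Task 9 = max(EF_Task 5=22, EF_Task 6=24, EF_Task 7=27, EF_Task 8=16) = 27; EF_Task 9 = 27+7 = 34
Expected project duration μ = 34 days. Critical path: Task 2 → Task 3 → Task 7 → Task 9.

Backward pass:
LF_Task 9 = 34; LS_Task 9 = 34−7 = 27
LF_Task 8 = LS_Task 9 = 27; LS_Task 8 = 27−7 = 20
LF_Task 7 = LS_Task 9 = 27; LS_Task 7 = 27−5 = 22
LF_Task 6 = LS_Task 9 = 27; LS_Task 6 = 27−2 = 25
LF_Task 5 = LS_Task 9 = 27; LS_Task 5 = 27−2 = 25
LF_Task 4 = LS_Task 5 = 25; LS_Task 4 = 25−11 = 14
LF_Task 3 = min(LS_Task 6=25, LS_Task 7=22) = 22; LS_Task 3 = 22−13 = 9
LF_Task 2 = min(LS_Task 3=9, LS_Task 4=14, LS_Task 8=20) = 9; LS_Task 2 = 9−9 = 0
LF_Task 1 = min(LS_Task 3=9, LS_Task 4=14, LS_Task 5=25) = 9; LS_Task 1 = 9−6 = 3
Slack_Task 8 = LS_Task 8 − ES_Task 8 = 20 − 9 = 11

11 days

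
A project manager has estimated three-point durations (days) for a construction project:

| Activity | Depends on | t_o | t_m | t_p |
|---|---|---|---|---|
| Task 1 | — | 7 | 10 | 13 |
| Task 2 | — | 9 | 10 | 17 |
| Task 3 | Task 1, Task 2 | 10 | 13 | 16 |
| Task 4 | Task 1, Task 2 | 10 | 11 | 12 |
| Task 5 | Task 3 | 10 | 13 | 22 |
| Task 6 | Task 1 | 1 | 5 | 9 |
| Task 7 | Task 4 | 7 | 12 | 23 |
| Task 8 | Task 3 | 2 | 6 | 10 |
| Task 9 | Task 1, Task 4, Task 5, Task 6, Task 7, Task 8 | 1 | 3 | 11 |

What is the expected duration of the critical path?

te_Task 1 = (7 + 4·10 + 13)/6 = 60/6 = 10
te_Task 2 = (9 + 4·10 + 17)/6 = 66/6 = 11
te_Task 3 = (10 + 4·13 + 16)/6 = 78/6 = 13
te_Task 4 = (10 + 4·11 + 12)/6 = 66/6 = 11
te_Task 5 = (10 + 4·13 + 22)/6 = 84/6 = 14
te_Task 6 = (1 + 4·5 + 9)/6 = 30/6 = 5
te_Task 7 = (7 + 4·12 + 23)/6 = 78/6 = 13
te_Task 8 = (2 + 4·6 + 10)/6 = 36/6 = 6
te_Task 9 = (1 + 4·3 + 11)/6 = 24/6 = 4

Forward pass:
ES_Task 1 = 0; EF_Task 1 = 10
ES_Task 2 = 0; EF_Task 2 = 11
ES_Task 3 = max(EF_Task 1=10, EF_Task 2=11) = 11; EF_Task 3 = 11+13 = 24
ES_Task 4 = max(EF_Task 1=10, EF_Task 2=11) = 11; EF_Task 4 = 11+11 = 22
ES_Task 5 = 24; EF_Task 5 = 24+14 = 38
ES_Task 6 = 10; EF_Task 6 = 10+5 = 15
ES_Task 7 = 22; EF_Task 7 = 22+13 = 35
ES_Task 8 = 24; EF_Task 8 = 24+6 = 30
ES_Task 9 = max(EF_Task 1=10, EF_Task 4=22, EF_Task 5=38, EF_Task 6=15, EF_Task 7=35, EF_Task 8=30) = 38; EF_Task 9 = 38+4 = 42
Expected project duration μ = 42 days. Critical path: Task 2 → Task 3 → Task 5 → Task 9.

42 days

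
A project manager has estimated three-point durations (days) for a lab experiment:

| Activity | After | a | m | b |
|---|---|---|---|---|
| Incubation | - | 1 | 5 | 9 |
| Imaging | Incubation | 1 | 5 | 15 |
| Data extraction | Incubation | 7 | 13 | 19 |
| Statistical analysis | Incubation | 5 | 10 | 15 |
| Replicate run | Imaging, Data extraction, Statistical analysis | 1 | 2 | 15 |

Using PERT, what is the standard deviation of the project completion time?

te_Incubation = (1 + 4·5 + 9)/6 = 30/6 = 5; σ²_Incubation = ((9−1)/6)² = 1.778
te_Imaging = (1 + 4·5 + 15)/6 = 36/6 = 6; σ²_Imaging = ((15−1)/6)² = 5.444
te_Data extraction = (7 + 4·13 + 19)/6 = 78/6 = 13; σ²_Data extraction = ((19−7)/6)² = 4.000
te_Statistical analysis = (5 + 4·10 + 15)/6 = 60/6 = 10; σ²_Statistical analysis = ((15−5)/6)² = 2.778
te_Replicate run = (1 + 4·2 + 15)/6 = 24/6 = 4; σ²_Replicate run = ((15−1)/6)² = 5.444

Forward pass:
ES_Incubation = 0; EF_Incubation = 5
ES_Imaging = 5; EF_Imaging = 5+6 = 11
ES_Data extraction = 5; EF_Data extraction = 5+13 = 18
ES_Statistical analysis = 5; EF_Statistical analysis = 5+10 = 15
ES_Replicate run = max(EF_Imaging=11, EF_Data extraction=18, EF_Statistical analysis=15) = 18; EF_Replicate run = 18+4 = 22
Expected project duration μ = 22 days. Critical path: Incubation → Data extraction → Replicate run.

Variance along critical path = 1.778 + 4.000 + 5.444 = 11.222
σ = √11.222 = 3.350 days

3.35 days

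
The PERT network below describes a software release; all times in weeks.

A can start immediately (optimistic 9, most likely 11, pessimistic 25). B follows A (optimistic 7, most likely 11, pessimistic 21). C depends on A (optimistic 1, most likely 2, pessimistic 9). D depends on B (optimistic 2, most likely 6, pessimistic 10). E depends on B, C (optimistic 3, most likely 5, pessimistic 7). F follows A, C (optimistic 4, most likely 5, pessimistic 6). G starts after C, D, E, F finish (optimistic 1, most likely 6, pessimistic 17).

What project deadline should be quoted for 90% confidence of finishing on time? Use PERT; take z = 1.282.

43.9 weeks

te_A = (9 + 4·11 + 25)/6 = 78/6 = 13; σ²_A = ((25−9)/6)² = 7.111
te_B = (7 + 4·11 + 21)/6 = 72/6 = 12; σ²_B = ((21−7)/6)² = 5.444
te_C = (1 + 4·2 + 9)/6 = 18/6 = 3; σ²_C = ((9−1)/6)² = 1.778
te_D = (2 + 4·6 + 10)/6 = 36/6 = 6; σ²_D = ((10−2)/6)² = 1.778
te_E = (3 + 4·5 + 7)/6 = 30/6 = 5; σ²_E = ((7−3)/6)² = 0.444
te_F = (4 + 4·5 + 6)/6 = 30/6 = 5; σ²_F = ((6−4)/6)² = 0.111
te_G = (1 + 4·6 + 17)/6 = 42/6 = 7; σ²_G = ((17−1)/6)² = 7.111

Forward pass:
ES_A = 0; EF_A = 13
ES_B = 13; EF_B = 13+12 = 25
ES_C = 13; EF_C = 13+3 = 16
ES_D = 25; EF_D = 25+6 = 31
ES_E = max(EF_B=25, EF_C=16) = 25; EF_E = 25+5 = 30
ES_F = max(EF_A=13, EF_C=16) = 16; EF_F = 16+5 = 21
ES_G = max(EF_C=16, EF_D=31, EF_E=30, EF_F=21) = 31; EF_G = 31+7 = 38
Expected project duration μ = 38 weeks. Critical path: A → B → D → G.

Variance along critical path = 7.111 + 5.444 + 1.778 + 7.111 = 21.444; σ = 4.631 weeks.
D = μ + z·σ = 38 + 1.282·4.631 = 43.9 weeks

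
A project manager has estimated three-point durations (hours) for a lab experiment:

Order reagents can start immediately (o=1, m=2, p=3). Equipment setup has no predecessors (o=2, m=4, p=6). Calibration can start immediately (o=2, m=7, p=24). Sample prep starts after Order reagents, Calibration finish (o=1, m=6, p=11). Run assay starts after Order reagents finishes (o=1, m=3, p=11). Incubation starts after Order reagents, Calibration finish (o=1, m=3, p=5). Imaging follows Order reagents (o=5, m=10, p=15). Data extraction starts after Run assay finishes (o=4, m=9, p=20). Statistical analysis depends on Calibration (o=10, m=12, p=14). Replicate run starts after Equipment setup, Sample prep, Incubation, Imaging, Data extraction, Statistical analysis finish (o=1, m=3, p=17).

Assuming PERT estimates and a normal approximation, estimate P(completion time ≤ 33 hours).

te_Order reagents = (1 + 4·2 + 3)/6 = 12/6 = 2; σ²_Order reagents = ((3−1)/6)² = 0.111
te_Equipment setup = (2 + 4·4 + 6)/6 = 24/6 = 4; σ²_Equipment setup = ((6−2)/6)² = 0.444
te_Calibration = (2 + 4·7 + 24)/6 = 54/6 = 9; σ²_Calibration = ((24−2)/6)² = 13.444
te_Sample prep = (1 + 4·6 + 11)/6 = 36/6 = 6; σ²_Sample prep = ((11−1)/6)² = 2.778
te_Run assay = (1 + 4·3 + 11)/6 = 24/6 = 4; σ²_Run assay = ((11−1)/6)² = 2.778
te_Incubation = (1 + 4·3 + 5)/6 = 18/6 = 3; σ²_Incubation = ((5−1)/6)² = 0.444
te_Imaging = (5 + 4·10 + 15)/6 = 60/6 = 10; σ²_Imaging = ((15−5)/6)² = 2.778
te_Data extraction = (4 + 4·9 + 20)/6 = 60/6 = 10; σ²_Data extraction = ((20−4)/6)² = 7.111
te_Statistical analysis = (10 + 4·12 + 14)/6 = 72/6 = 12; σ²_Statistical analysis = ((14−10)/6)² = 0.444
te_Replicate run = (1 + 4·3 + 17)/6 = 30/6 = 5; σ²_Replicate run = ((17−1)/6)² = 7.111

Forward pass:
ES_Order reagents = 0; EF_Order reagents = 2
ES_Equipment setup = 0; EF_Equipment setup = 4
ES_Calibration = 0; EF_Calibration = 9
ES_Sample prep = max(EF_Order reagents=2, EF_Calibration=9) = 9; EF_Sample prep = 9+6 = 15
ES_Run assay = 2; EF_Run assay = 2+4 = 6
ES_Incubation = max(EF_Order reagents=2, EF_Calibration=9) = 9; EF_Incubation = 9+3 = 12
ES_Imaging = 2; EF_Imaging = 2+10 = 12
ES_Data extraction = 6; EF_Data extraction = 6+10 = 16
ES_Statistical analysis = 9; EF_Statistical analysis = 9+12 = 21
ES_Replicate run = max(EF_Equipment setup=4, EF_Sample prep=15, EF_Incubation=12, EF_Imaging=12, EF_Data extraction=16, EF_Statistical analysis=21) = 21; EF_Replicate run = 21+5 = 26
Expected project duration μ = 26 hours. Critical path: Calibration → Statistical analysis → Replicate run.

Variance along critical path = 13.444 + 0.444 + 7.111 = 21.000; σ = √21.000 = 4.583 hours.
Z = (33 − 26) / 4.583 = 1.528
P(T ≤ 33) = Φ(1.528) ≈ 0.937

0.937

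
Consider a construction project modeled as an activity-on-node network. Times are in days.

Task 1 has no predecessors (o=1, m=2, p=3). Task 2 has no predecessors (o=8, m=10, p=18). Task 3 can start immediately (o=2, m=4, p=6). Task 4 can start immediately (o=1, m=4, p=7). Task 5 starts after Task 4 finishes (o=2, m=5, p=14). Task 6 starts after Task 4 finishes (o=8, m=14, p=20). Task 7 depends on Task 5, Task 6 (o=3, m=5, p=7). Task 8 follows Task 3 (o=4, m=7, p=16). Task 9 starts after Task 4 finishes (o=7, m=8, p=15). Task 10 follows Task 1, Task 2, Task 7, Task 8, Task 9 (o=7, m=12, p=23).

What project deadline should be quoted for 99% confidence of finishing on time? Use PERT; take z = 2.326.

te_Task 1 = (1 + 4·2 + 3)/6 = 12/6 = 2; σ²_Task 1 = ((3−1)/6)² = 0.111
te_Task 2 = (8 + 4·10 + 18)/6 = 66/6 = 11; σ²_Task 2 = ((18−8)/6)² = 2.778
te_Task 3 = (2 + 4·4 + 6)/6 = 24/6 = 4; σ²_Task 3 = ((6−2)/6)² = 0.444
te_Task 4 = (1 + 4·4 + 7)/6 = 24/6 = 4; σ²_Task 4 = ((7−1)/6)² = 1.000
te_Task 5 = (2 + 4·5 + 14)/6 = 36/6 = 6; σ²_Task 5 = ((14−2)/6)² = 4.000
te_Task 6 = (8 + 4·14 + 20)/6 = 84/6 = 14; σ²_Task 6 = ((20−8)/6)² = 4.000
te_Task 7 = (3 + 4·5 + 7)/6 = 30/6 = 5; σ²_Task 7 = ((7−3)/6)² = 0.444
te_Task 8 = (4 + 4·7 + 16)/6 = 48/6 = 8; σ²_Task 8 = ((16−4)/6)² = 4.000
te_Task 9 = (7 + 4·8 + 15)/6 = 54/6 = 9; σ²_Task 9 = ((15−7)/6)² = 1.778
te_Task 10 = (7 + 4·12 + 23)/6 = 78/6 = 13; σ²_Task 10 = ((23−7)/6)² = 7.111

Forward pass:
ES_Task 1 = 0; EF_Task 1 = 2
ES_Task 2 = 0; EF_Task 2 = 11
ES_Task 3 = 0; EF_Task 3 = 4
ES_Task 4 = 0; EF_Task 4 = 4
ES_Task 5 = 4; EF_Task 5 = 4+6 = 10
ES_Task 6 = 4; EF_Task 6 = 4+14 = 18
ES_Task 7 = max(EF_Task 5=10, EF_Task 6=18) = 18; EF_Task 7 = 18+5 = 23
ES_Task 8 = 4; EF_Task 8 = 4+8 = 12
ES_Task 9 = 4; EF_Task 9 = 4+9 = 13
ES_Task 10 = max(EF_Task 1=2, EF_Task 2=11, EF_Task 7=23, EF_Task 8=12, EF_Task 9=13) = 23; EF_Task 10 = 23+13 = 36
Expected project duration μ = 36 days. Critical path: Task 4 → Task 6 → Task 7 → Task 10.

Variance along critical path = 1.000 + 4.000 + 0.444 + 7.111 = 12.556; σ = 3.543 days.
D = μ + z·σ = 36 + 2.326·3.543 = 44.2 days

44.2 days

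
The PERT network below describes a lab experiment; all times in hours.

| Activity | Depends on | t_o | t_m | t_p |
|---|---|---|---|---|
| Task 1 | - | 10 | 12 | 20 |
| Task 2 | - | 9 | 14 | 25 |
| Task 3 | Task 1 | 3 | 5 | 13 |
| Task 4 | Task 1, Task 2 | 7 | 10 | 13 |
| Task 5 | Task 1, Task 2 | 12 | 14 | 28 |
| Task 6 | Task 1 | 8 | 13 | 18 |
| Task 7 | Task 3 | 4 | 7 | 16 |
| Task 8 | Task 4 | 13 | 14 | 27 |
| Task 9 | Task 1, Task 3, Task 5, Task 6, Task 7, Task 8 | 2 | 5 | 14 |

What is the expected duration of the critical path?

te_Task 1 = (10 + 4·12 + 20)/6 = 78/6 = 13
te_Task 2 = (9 + 4·14 + 25)/6 = 90/6 = 15
te_Task 3 = (3 + 4·5 + 13)/6 = 36/6 = 6
te_Task 4 = (7 + 4·10 + 13)/6 = 60/6 = 10
te_Task 5 = (12 + 4·14 + 28)/6 = 96/6 = 16
te_Task 6 = (8 + 4·13 + 18)/6 = 78/6 = 13
te_Task 7 = (4 + 4·7 + 16)/6 = 48/6 = 8
te_Task 8 = (13 + 4·14 + 27)/6 = 96/6 = 16
te_Task 9 = (2 + 4·5 + 14)/6 = 36/6 = 6

Forward pass:
ES_Task 1 = 0; EF_Task 1 = 13
ES_Task 2 = 0; EF_Task 2 = 15
ES_Task 3 = 13; EF_Task 3 = 13+6 = 19
ES_Task 4 = max(EF_Task 1=13, EF_Task 2=15) = 15; EF_Task 4 = 15+10 = 25
ES_Task 5 = max(EF_Task 1=13, EF_Task 2=15) = 15; EF_Task 5 = 15+16 = 31
ES_Task 6 = 13; EF_Task 6 = 13+13 = 26
ES_Task 7 = 19; EF_Task 7 = 19+8 = 27
ES_Task 8 = 25; EF_Task 8 = 25+16 = 41
ES_Task 9 = max(EF_Task 1=13, EF_Task 3=19, EF_Task 5=31, EF_Task 6=26, EF_Task 7=27, EF_Task 8=41) = 41; EF_Task 9 = 41+6 = 47
Expected project duration μ = 47 hours. Critical path: Task 2 → Task 4 → Task 8 → Task 9.

47 hours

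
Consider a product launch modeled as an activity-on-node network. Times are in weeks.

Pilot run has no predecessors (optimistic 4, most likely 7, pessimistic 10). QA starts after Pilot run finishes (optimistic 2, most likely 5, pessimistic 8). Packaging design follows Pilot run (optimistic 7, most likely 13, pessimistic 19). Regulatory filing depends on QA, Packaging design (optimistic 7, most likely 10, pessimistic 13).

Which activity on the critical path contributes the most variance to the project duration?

te_Pilot run = (4 + 4·7 + 10)/6 = 42/6 = 7; σ²_Pilot run = ((10−4)/6)² = 1.000
te_QA = (2 + 4·5 + 8)/6 = 30/6 = 5; σ²_QA = ((8−2)/6)² = 1.000
te_Packaging design = (7 + 4·13 + 19)/6 = 78/6 = 13; σ²_Packaging design = ((19−7)/6)² = 4.000
te_Regulatory filing = (7 + 4·10 + 13)/6 = 60/6 = 10; σ²_Regulatory filing = ((13−7)/6)² = 1.000

Forward pass:
ES_Pilot run = 0; EF_Pilot run = 7
ES_QA = 7; EF_QA = 7+5 = 12
ES_Packaging design = 7; EF_Packaging design = 7+13 = 20
ES_Regulatory filing = max(EF_QA=12, EF_Packaging design=20) = 20; EF_Regulatory filing = 20+10 = 30
Expected project duration μ = 30 weeks. Critical path: Pilot run → Packaging design → Regulatory filing.

Variances on critical path: σ²_Pilot run=1.000, σ²_Packaging design=4.000, σ²_Regulatory filing=1.000.
Largest is σ²_Packaging design = 4.000.

Packaging design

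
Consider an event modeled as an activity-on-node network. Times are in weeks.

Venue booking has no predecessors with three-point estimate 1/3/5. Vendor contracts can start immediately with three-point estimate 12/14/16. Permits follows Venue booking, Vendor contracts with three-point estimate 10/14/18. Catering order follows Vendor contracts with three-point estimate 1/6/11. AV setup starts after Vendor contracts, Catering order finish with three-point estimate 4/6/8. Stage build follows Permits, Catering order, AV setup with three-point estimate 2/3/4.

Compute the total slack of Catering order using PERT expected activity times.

te_Venue booking = (1 + 4·3 + 5)/6 = 18/6 = 3
te_Vendor contracts = (12 + 4·14 + 16)/6 = 84/6 = 14
te_Permits = (10 + 4·14 + 18)/6 = 84/6 = 14
te_Catering order = (1 + 4·6 + 11)/6 = 36/6 = 6
te_AV setup = (4 + 4·6 + 8)/6 = 36/6 = 6
te_Stage build = (2 + 4·3 + 4)/6 = 18/6 = 3

Forward pass:
ES_Venue booking = 0; EF_Venue booking = 3
ES_Vendor contracts = 0; EF_Vendor contracts = 14
ES_Permits = max(EF_Venue booking=3, EF_Vendor contracts=14) = 14; EF_Permits = 14+14 = 28
ES_Catering order = 14; EF_Catering order = 14+6 = 20
ES_AV setup = max(EF_Vendor contracts=14, EF_Catering order=20) = 20; EF_AV setup = 20+6 = 26
ES_Stage build = max(EF_Permits=28, EF_Catering order=20, EF_AV setup=26) = 28; EF_Stage build = 28+3 = 31
Expected project duration μ = 31 weeks. Critical path: Vendor contracts → Permits → Stage build.

Backward pass:
LF_Stage build = 31; LS_Stage build = 31−3 = 28
LF_AV setup = LS_Stage build = 28; LS_AV setup = 28−6 = 22
LF_Catering order = min(LS_AV setup=22, LS_Stage build=28) = 22; LS_Catering order = 22−6 = 16
LF_Permits = LS_Stage build = 28; LS_Permits = 28−14 = 14
LF_Vendor contracts = min(LS_Permits=14, LS_Catering order=16, LS_AV setup=22) = 14; LS_Vendor contracts = 14−14 = 0
LF_Venue booking = LS_Permits = 14; LS_Venue booking = 14−3 = 11
Slack_Catering order = LS_Catering order − ES_Catering order = 16 − 14 = 2

2 weeks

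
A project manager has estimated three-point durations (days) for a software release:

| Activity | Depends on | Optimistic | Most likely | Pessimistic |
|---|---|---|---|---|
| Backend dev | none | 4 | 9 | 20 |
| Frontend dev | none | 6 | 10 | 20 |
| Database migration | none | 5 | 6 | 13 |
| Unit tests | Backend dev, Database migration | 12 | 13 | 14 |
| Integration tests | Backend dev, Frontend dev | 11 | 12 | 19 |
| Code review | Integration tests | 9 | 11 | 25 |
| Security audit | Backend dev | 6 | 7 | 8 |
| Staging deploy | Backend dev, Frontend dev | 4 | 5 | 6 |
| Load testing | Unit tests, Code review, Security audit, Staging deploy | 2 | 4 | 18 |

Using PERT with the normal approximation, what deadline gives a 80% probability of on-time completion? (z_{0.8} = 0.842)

46.9 days

te_Backend dev = (4 + 4·9 + 20)/6 = 60/6 = 10; σ²_Backend dev = ((20−4)/6)² = 7.111
te_Frontend dev = (6 + 4·10 + 20)/6 = 66/6 = 11; σ²_Frontend dev = ((20−6)/6)² = 5.444
te_Database migration = (5 + 4·6 + 13)/6 = 42/6 = 7; σ²_Database migration = ((13−5)/6)² = 1.778
te_Unit tests = (12 + 4·13 + 14)/6 = 78/6 = 13; σ²_Unit tests = ((14−12)/6)² = 0.111
te_Integration tests = (11 + 4·12 + 19)/6 = 78/6 = 13; σ²_Integration tests = ((19−11)/6)² = 1.778
te_Code review = (9 + 4·11 + 25)/6 = 78/6 = 13; σ²_Code review = ((25−9)/6)² = 7.111
te_Security audit = (6 + 4·7 + 8)/6 = 42/6 = 7; σ²_Security audit = ((8−6)/6)² = 0.111
te_Staging deploy = (4 + 4·5 + 6)/6 = 30/6 = 5; σ²_Staging deploy = ((6−4)/6)² = 0.111
te_Load testing = (2 + 4·4 + 18)/6 = 36/6 = 6; σ²_Load testing = ((18−2)/6)² = 7.111

Forward pass:
ES_Backend dev = 0; EF_Backend dev = 10
ES_Frontend dev = 0; EF_Frontend dev = 11
ES_Database migration = 0; EF_Database migration = 7
ES_Unit tests = max(EF_Backend dev=10, EF_Database migration=7) = 10; EF_Unit tests = 10+13 = 23
ES_Integration tests = max(EF_Backend dev=10, EF_Frontend dev=11) = 11; EF_Integration tests = 11+13 = 24
ES_Code review = 24; EF_Code review = 24+13 = 37
ES_Security audit = 10; EF_Security audit = 10+7 = 17
ES_Staging deploy = max(EF_Backend dev=10, EF_Frontend dev=11) = 11; EF_Staging deploy = 11+5 = 16
ES_Load testing = max(EF_Unit tests=23, EF_Code review=37, EF_Security audit=17, EF_Staging deploy=16) = 37; EF_Load testing = 37+6 = 43
Expected project duration μ = 43 days. Critical path: Frontend dev → Integration tests → Code review → Load testing.

Variance along critical path = 5.444 + 1.778 + 7.111 + 7.111 = 21.444; σ = 4.631 days.
D = μ + z·σ = 43 + 0.842·4.631 = 46.9 days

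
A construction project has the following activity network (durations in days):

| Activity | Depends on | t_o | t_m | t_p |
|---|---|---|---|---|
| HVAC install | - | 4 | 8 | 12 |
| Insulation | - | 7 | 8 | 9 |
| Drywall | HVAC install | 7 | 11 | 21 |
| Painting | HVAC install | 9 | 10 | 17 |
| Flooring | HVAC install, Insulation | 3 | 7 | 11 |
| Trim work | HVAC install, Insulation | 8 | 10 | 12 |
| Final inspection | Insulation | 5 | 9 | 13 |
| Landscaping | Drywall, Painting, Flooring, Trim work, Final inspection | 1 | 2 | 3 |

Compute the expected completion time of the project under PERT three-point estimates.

22 days

te_HVAC install = (4 + 4·8 + 12)/6 = 48/6 = 8
te_Insulation = (7 + 4·8 + 9)/6 = 48/6 = 8
te_Drywall = (7 + 4·11 + 21)/6 = 72/6 = 12
te_Painting = (9 + 4·10 + 17)/6 = 66/6 = 11
te_Flooring = (3 + 4·7 + 11)/6 = 42/6 = 7
te_Trim work = (8 + 4·10 + 12)/6 = 60/6 = 10
te_Final inspection = (5 + 4·9 + 13)/6 = 54/6 = 9
te_Landscaping = (1 + 4·2 + 3)/6 = 12/6 = 2

Forward pass:
ES_HVAC install = 0; EF_HVAC install = 8
ES_Insulation = 0; EF_Insulation = 8
ES_Drywall = 8; EF_Drywall = 8+12 = 20
ES_Painting = 8; EF_Painting = 8+11 = 19
ES_Flooring = max(EF_HVAC install=8, EF_Insulation=8) = 8; EF_Flooring = 8+7 = 15
ES_Trim work = max(EF_HVAC install=8, EF_Insulation=8) = 8; EF_Trim work = 8+10 = 18
ES_Final inspection = 8; EF_Final inspection = 8+9 = 17
ES_Landscaping = max(EF_Drywall=20, EF_Painting=19, EF_Flooring=15, EF_Trim work=18, EF_Final inspection=17) = 20; EF_Landscaping = 20+2 = 22
Expected project duration μ = 22 days. Critical path: HVAC install → Drywall → Landscaping.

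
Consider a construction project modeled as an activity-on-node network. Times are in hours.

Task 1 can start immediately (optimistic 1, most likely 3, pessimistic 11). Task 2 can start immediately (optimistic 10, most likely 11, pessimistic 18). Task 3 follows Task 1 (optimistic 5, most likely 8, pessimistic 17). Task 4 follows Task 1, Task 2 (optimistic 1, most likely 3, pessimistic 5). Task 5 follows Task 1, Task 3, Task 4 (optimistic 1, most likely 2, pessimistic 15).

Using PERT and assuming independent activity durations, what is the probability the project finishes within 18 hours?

0.359

te_Task 1 = (1 + 4·3 + 11)/6 = 24/6 = 4; σ²_Task 1 = ((11−1)/6)² = 2.778
te_Task 2 = (10 + 4·11 + 18)/6 = 72/6 = 12; σ²_Task 2 = ((18−10)/6)² = 1.778
te_Task 3 = (5 + 4·8 + 17)/6 = 54/6 = 9; σ²_Task 3 = ((17−5)/6)² = 4.000
te_Task 4 = (1 + 4·3 + 5)/6 = 18/6 = 3; σ²_Task 4 = ((5−1)/6)² = 0.444
te_Task 5 = (1 + 4·2 + 15)/6 = 24/6 = 4; σ²_Task 5 = ((15−1)/6)² = 5.444

Forward pass:
ES_Task 1 = 0; EF_Task 1 = 4
ES_Task 2 = 0; EF_Task 2 = 12
ES_Task 3 = 4; EF_Task 3 = 4+9 = 13
ES_Task 4 = max(EF_Task 1=4, EF_Task 2=12) = 12; EF_Task 4 = 12+3 = 15
ES_Task 5 = max(EF_Task 1=4, EF_Task 3=13, EF_Task 4=15) = 15; EF_Task 5 = 15+4 = 19
Expected project duration μ = 19 hours. Critical path: Task 2 → Task 4 → Task 5.

Variance along critical path = 1.778 + 0.444 + 5.444 = 7.667; σ = √7.667 = 2.769 hours.
Z = (18 − 19) / 2.769 = -0.361
P(T ≤ 18) = Φ(-0.361) ≈ 0.359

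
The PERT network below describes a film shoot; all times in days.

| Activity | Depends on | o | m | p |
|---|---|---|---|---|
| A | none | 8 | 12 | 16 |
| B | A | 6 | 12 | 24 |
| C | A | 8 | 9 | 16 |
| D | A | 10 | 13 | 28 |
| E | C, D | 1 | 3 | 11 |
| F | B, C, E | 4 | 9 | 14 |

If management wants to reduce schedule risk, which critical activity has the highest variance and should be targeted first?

D

te_A = (8 + 4·12 + 16)/6 = 72/6 = 12; σ²_A = ((16−8)/6)² = 1.778
te_B = (6 + 4·12 + 24)/6 = 78/6 = 13; σ²_B = ((24−6)/6)² = 9.000
te_C = (8 + 4·9 + 16)/6 = 60/6 = 10; σ²_C = ((16−8)/6)² = 1.778
te_D = (10 + 4·13 + 28)/6 = 90/6 = 15; σ²_D = ((28−10)/6)² = 9.000
te_E = (1 + 4·3 + 11)/6 = 24/6 = 4; σ²_E = ((11−1)/6)² = 2.778
te_F = (4 + 4·9 + 14)/6 = 54/6 = 9; σ²_F = ((14−4)/6)² = 2.778

Forward pass:
ES_A = 0; EF_A = 12
ES_B = 12; EF_B = 12+13 = 25
ES_C = 12; EF_C = 12+10 = 22
ES_D = 12; EF_D = 12+15 = 27
ES_E = max(EF_C=22, EF_D=27) = 27; EF_E = 27+4 = 31
ES_F = max(EF_B=25, EF_C=22, EF_E=31) = 31; EF_F = 31+9 = 40
Expected project duration μ = 40 days. Critical path: A → D → E → F.

Variances on critical path: σ²_A=1.778, σ²_D=9.000, σ²_E=2.778, σ²_F=2.778.
Largest is σ²_D = 9.000.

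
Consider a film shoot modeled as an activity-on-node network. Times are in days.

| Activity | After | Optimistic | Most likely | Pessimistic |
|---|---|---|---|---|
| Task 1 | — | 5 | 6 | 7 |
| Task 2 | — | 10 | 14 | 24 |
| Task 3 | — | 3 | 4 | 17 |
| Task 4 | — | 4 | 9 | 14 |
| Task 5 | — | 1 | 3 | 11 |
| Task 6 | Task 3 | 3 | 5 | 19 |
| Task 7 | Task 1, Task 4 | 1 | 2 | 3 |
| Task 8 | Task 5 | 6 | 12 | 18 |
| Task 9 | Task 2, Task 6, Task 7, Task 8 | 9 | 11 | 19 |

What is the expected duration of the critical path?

te_Task 1 = (5 + 4·6 + 7)/6 = 36/6 = 6
te_Task 2 = (10 + 4·14 + 24)/6 = 90/6 = 15
te_Task 3 = (3 + 4·4 + 17)/6 = 36/6 = 6
te_Task 4 = (4 + 4·9 + 14)/6 = 54/6 = 9
te_Task 5 = (1 + 4·3 + 11)/6 = 24/6 = 4
te_Task 6 = (3 + 4·5 + 19)/6 = 42/6 = 7
te_Task 7 = (1 + 4·2 + 3)/6 = 12/6 = 2
te_Task 8 = (6 + 4·12 + 18)/6 = 72/6 = 12
te_Task 9 = (9 + 4·11 + 19)/6 = 72/6 = 12

Forward pass:
ES_Task 1 = 0; EF_Task 1 = 6
ES_Task 2 = 0; EF_Task 2 = 15
ES_Task 3 = 0; EF_Task 3 = 6
ES_Task 4 = 0; EF_Task 4 = 9
ES_Task 5 = 0; EF_Task 5 = 4
ES_Task 6 = 6; EF_Task 6 = 6+7 = 13
ES_Task 7 = max(EF_Task 1=6, EF_Task 4=9) = 9; EF_Task 7 = 9+2 = 11
ES_Task 8 = 4; EF_Task 8 = 4+12 = 16
ES_Task 9 = max(EF_Task 2=15, EF_Task 6=13, EF_Task 7=11, EF_Task 8=16) = 16; EF_Task 9 = 16+12 = 28
Expected project duration μ = 28 days. Critical path: Task 5 → Task 8 → Task 9.

28 days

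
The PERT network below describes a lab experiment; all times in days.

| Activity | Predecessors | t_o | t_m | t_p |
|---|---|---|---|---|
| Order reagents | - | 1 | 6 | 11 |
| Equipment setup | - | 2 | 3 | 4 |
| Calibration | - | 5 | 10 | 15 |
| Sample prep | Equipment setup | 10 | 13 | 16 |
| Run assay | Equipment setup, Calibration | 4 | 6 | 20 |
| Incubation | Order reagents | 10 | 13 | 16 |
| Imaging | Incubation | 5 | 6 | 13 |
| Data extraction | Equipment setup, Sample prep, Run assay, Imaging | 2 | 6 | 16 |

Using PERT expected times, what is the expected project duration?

te_Order reagents = (1 + 4·6 + 11)/6 = 36/6 = 6
te_Equipment setup = (2 + 4·3 + 4)/6 = 18/6 = 3
te_Calibration = (5 + 4·10 + 15)/6 = 60/6 = 10
te_Sample prep = (10 + 4·13 + 16)/6 = 78/6 = 13
te_Run assay = (4 + 4·6 + 20)/6 = 48/6 = 8
te_Incubation = (10 + 4·13 + 16)/6 = 78/6 = 13
te_Imaging = (5 + 4·6 + 13)/6 = 42/6 = 7
te_Data extraction = (2 + 4·6 + 16)/6 = 42/6 = 7

Forward pass:
ES_Order reagents = 0; EF_Order reagents = 6
ES_Equipment setup = 0; EF_Equipment setup = 3
ES_Calibration = 0; EF_Calibration = 10
ES_Sample prep = 3; EF_Sample prep = 3+13 = 16
ES_Run assay = max(EF_Equipment setup=3, EF_Calibration=10) = 10; EF_Run assay = 10+8 = 18
ES_Incubation = 6; EF_Incubation = 6+13 = 19
ES_Imaging = 19; EF_Imaging = 19+7 = 26
ES_Data extraction = max(EF_Equipment setup=3, EF_Sample prep=16, EF_Run assay=18, EF_Imaging=26) = 26; EF_Data extraction = 26+7 = 33
Expected project duration μ = 33 days. Critical path: Order reagents → Incubation → Imaging → Data extraction.

33 days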